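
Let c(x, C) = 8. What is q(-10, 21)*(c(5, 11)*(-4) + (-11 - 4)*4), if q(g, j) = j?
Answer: -1932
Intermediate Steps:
q(-10, 21)*(c(5, 11)*(-4) + (-11 - 4)*4) = 21*(8*(-4) + (-11 - 4)*4) = 21*(-32 - 15*4) = 21*(-32 - 60) = 21*(-92) = -1932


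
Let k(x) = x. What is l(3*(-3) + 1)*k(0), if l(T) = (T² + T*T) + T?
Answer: 0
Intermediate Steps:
l(T) = T + 2*T² (l(T) = (T² + T²) + T = 2*T² + T = T + 2*T²)
l(3*(-3) + 1)*k(0) = ((3*(-3) + 1)*(1 + 2*(3*(-3) + 1)))*0 = ((-9 + 1)*(1 + 2*(-9 + 1)))*0 = -8*(1 + 2*(-8))*0 = -8*(1 - 16)*0 = -8*(-15)*0 = 120*0 = 0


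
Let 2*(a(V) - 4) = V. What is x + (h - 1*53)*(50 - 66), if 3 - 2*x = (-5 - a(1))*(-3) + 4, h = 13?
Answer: 2501/4 ≈ 625.25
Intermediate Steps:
a(V) = 4 + V/2
x = -59/4 (x = 3/2 - ((-5 - (4 + (½)*1))*(-3) + 4)/2 = 3/2 - ((-5 - (4 + ½))*(-3) + 4)/2 = 3/2 - ((-5 - 1*9/2)*(-3) + 4)/2 = 3/2 - ((-5 - 9/2)*(-3) + 4)/2 = 3/2 - (-19/2*(-3) + 4)/2 = 3/2 - (57/2 + 4)/2 = 3/2 - ½*65/2 = 3/2 - 65/4 = -59/4 ≈ -14.750)
x + (h - 1*53)*(50 - 66) = -59/4 + (13 - 1*53)*(50 - 66) = -59/4 + (13 - 53)*(-16) = -59/4 - 40*(-16) = -59/4 + 640 = 2501/4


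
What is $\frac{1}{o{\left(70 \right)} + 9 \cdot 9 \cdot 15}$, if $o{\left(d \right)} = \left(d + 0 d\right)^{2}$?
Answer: $\frac{1}{6115} \approx 0.00016353$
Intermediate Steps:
$o{\left(d \right)} = d^{2}$ ($o{\left(d \right)} = \left(d + 0\right)^{2} = d^{2}$)
$\frac{1}{o{\left(70 \right)} + 9 \cdot 9 \cdot 15} = \frac{1}{70^{2} + 9 \cdot 9 \cdot 15} = \frac{1}{4900 + 81 \cdot 15} = \frac{1}{4900 + 1215} = \frac{1}{6115}$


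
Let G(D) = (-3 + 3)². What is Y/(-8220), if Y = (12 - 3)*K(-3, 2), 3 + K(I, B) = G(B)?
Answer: 9/2740 ≈ 0.0032847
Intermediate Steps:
G(D) = 0 (G(D) = 0² = 0)
K(I, B) = -3 (K(I, B) = -3 + 0 = -3)
Y = -27 (Y = (12 - 3)*(-3) = 9*(-3) = -27)
Y/(-8220) = -27/(-8220) = -27*(-1/8220) = 9/2740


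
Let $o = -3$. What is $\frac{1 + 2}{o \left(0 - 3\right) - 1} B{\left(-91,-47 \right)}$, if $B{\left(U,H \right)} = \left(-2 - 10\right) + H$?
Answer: $- \frac{177}{8} \approx -22.125$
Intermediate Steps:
$B{\left(U,H \right)} = -12 + H$ ($B{\left(U,H \right)} = \left(-2 - 10\right) + H = -12 + H$)
$\frac{1 + 2}{o \left(0 - 3\right) - 1} B{\left(-91,-47 \right)} = \frac{1 + 2}{- 3 \left(0 - 3\right) - 1} \left(-12 - 47\right) = \frac{3}{\left(-3\right) \left(-3\right) - 1} \left(-59\right) = \frac{3}{9 - 1} \left(-59\right) = \frac{3}{8} \left(-59\right) = - \frac{177}{8}$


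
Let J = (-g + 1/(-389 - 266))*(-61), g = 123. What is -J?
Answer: -4914526/655 ≈ -7503.1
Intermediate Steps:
J = 4914526/655 (J = (-1*123 + 1/(-389 - 266))*(-61) = (-123 + 1/(-655))*(-61) = (-123 - 1/655)*(-61) = -80566/655*(-61) = 4914526/655 ≈ 7503.1)
-J = -1*4914526/655 = -4914526/655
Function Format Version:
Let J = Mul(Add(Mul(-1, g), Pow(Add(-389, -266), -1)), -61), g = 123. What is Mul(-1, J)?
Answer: Rational(-4914526, 655) ≈ -7503.1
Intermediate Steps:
J = Rational(4914526, 655) (J = Mul(Add(Mul(-1, 123), Pow(Add(-389, -266), -1)), -61) = Mul(Add(-123, Pow(-655, -1)), -61) = Mul(Add(-123, Rational(-1, 655)), -61) = Mul(Rational(-80566, 655), -61) = Rational(4914526, 655) ≈ 7503.1)
Mul(-1, J) = Mul(-1, Rational(4914526, 655)) = Rational(-4914526, 655)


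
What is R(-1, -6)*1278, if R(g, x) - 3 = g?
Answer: 2556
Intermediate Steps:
R(g, x) = 3 + g
R(-1, -6)*1278 = (3 - 1)*1278 = 2*1278 = 2556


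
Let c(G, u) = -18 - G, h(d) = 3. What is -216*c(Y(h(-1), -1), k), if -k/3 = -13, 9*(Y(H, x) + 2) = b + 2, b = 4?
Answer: 3600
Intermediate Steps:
Y(H, x) = -4/3 (Y(H, x) = -2 + (4 + 2)/9 = -2 + (⅑)*6 = -2 + ⅔ = -4/3)
k = 39 (k = -3*(-13) = 39)
-216*c(Y(h(-1), -1), k) = -216*(-18 - 1*(-4/3)) = -216*(-18 + 4/3) = -216*(-50/3) = 3600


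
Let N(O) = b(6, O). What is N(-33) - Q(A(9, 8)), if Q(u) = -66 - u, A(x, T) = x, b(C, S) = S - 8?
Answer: 34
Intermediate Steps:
b(C, S) = -8 + S
N(O) = -8 + O
N(-33) - Q(A(9, 8)) = (-8 - 33) - (-66 - 1*9) = -41 - (-66 - 9) = -41 - 1*(-75) = -41 + 75 = 34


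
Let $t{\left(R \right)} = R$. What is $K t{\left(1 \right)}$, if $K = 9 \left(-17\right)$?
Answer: $-153$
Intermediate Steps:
$K = -153$
$K t{\left(1 \right)} = \left(-153\right) 1 = -153$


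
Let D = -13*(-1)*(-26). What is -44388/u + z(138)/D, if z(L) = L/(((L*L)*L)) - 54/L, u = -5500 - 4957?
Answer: 285797789443/67310370504 ≈ 4.2460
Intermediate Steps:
u = -10457
z(L) = L⁻² - 54/L (z(L) = L/((L²*L)) - 54/L = L/(L³) - 54/L = L/L³ - 54/L = L⁻² - 54/L)
D = -338 (D = 13*(-26) = -338)
-44388/u + z(138)/D = -44388/(-10457) + ((1 - 54*138)/138²)/(-338) = -44388*(-1/10457) + ((1 - 7452)/19044)*(-1/338) = 44388/10457 + ((1/19044)*(-7451))*(-1/338) = 44388/10457 - 7451/19044*(-1/338) = 44388/10457 + 7451/6436872 = 285797789443/67310370504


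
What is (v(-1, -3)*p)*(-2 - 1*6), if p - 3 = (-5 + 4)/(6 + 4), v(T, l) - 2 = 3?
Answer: -116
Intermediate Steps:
v(T, l) = 5 (v(T, l) = 2 + 3 = 5)
p = 29/10 (p = 3 + (-5 + 4)/(6 + 4) = 3 - 1/10 = 3 - 1*⅒ = 3 - ⅒ = 29/10 ≈ 2.9000)
(v(-1, -3)*p)*(-2 - 1*6) = (5*(29/10))*(-2 - 1*6) = 29*(-2 - 6)/2 = (29/2)*(-8) = -116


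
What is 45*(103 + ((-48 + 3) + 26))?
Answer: 3780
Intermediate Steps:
45*(103 + ((-48 + 3) + 26)) = 45*(103 + (-45 + 26)) = 45*(103 - 19) = 45*84 = 3780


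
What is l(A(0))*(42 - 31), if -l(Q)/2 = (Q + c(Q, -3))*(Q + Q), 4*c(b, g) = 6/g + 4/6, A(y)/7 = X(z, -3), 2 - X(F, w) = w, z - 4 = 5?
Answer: -160160/3 ≈ -53387.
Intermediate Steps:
z = 9 (z = 4 + 5 = 9)
X(F, w) = 2 - w
A(y) = 35 (A(y) = 7*(2 - 1*(-3)) = 7*(2 + 3) = 7*5 = 35)
c(b, g) = ⅙ + 3/(2*g) (c(b, g) = (6/g + 4/6)/4 = (6/g + 4*(⅙))/4 = (6/g + ⅔)/4 = (⅔ + 6/g)/4 = ⅙ + 3/(2*g))
l(Q) = -4*Q*(-⅓ + Q) (l(Q) = -2*(Q + (⅙)*(9 - 3)/(-3))*(Q + Q) = -2*(Q + (⅙)*(-⅓)*6)*2*Q = -2*(Q - ⅓)*2*Q = -2*(-⅓ + Q)*2*Q = -4*Q*(-⅓ + Q))
l(A(0))*(42 - 31) = ((4/3)*35*(1 - 3*35))*(42 - 31) = ((4/3)*35*(1 - 105))*11 = ((4/3)*35*(-104))*11 = -14560/3*11 = -160160/3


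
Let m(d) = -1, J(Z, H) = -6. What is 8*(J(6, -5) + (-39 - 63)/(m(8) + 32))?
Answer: -2304/31 ≈ -74.323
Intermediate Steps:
8*(J(6, -5) + (-39 - 63)/(m(8) + 32)) = 8*(-6 + (-39 - 63)/(-1 + 32)) = 8*(-6 - 102/31) = 8*(-288/31) = -2304/31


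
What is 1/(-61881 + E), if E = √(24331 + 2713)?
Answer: -61881/3829231117 - 2*√6761/3829231117 ≈ -1.6203e-5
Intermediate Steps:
E = 2*√6761 (E = √27044 = 2*√6761 ≈ 164.45)
1/(-61881 + E) = 1/(-61881 + 2*√6761)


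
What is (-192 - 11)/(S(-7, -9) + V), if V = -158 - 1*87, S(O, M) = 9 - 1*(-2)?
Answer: 203/234 ≈ 0.86752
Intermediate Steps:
S(O, M) = 11 (S(O, M) = 9 + 2 = 11)
V = -245 (V = -158 - 87 = -245)
(-192 - 11)/(S(-7, -9) + V) = (-192 - 11)/(11 - 245) = -203/(-234) = -203*(-1/234) = 203/234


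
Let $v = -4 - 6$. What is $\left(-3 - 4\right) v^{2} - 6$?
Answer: $-706$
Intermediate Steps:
$v = -10$ ($v = -4 - 6 = -10$)
$\left(-3 - 4\right) v^{2} - 6 = \left(-3 - 4\right) \left(-10\right)^{2} - 6 = \left(-7\right) 100 - 6 = -700 - 6 = -706$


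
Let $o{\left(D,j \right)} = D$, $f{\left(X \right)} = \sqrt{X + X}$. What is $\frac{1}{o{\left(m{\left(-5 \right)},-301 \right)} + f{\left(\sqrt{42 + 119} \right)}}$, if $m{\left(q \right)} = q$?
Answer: $- \frac{1}{5 - \sqrt{2} \sqrt[4]{161}} \approx 26.614$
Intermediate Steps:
$f{\left(X \right)} = \sqrt{2} \sqrt{X}$ ($f{\left(X \right)} = \sqrt{2 X} = \sqrt{2} \sqrt{X}$)
$\frac{1}{o{\left(m{\left(-5 \right)},-301 \right)} + f{\left(\sqrt{42 + 119} \right)}} = \frac{1}{-5 + \sqrt{2} \sqrt{\sqrt{42 + 119}}} = \frac{1}{-5 + \sqrt{2} \sqrt{\sqrt{161}}} = \frac{1}{-5 + \sqrt{2} \sqrt[4]{161}}$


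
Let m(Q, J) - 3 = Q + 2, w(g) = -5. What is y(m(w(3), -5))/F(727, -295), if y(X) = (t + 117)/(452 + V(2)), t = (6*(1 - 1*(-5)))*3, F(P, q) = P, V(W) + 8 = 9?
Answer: 75/109777 ≈ 0.00068320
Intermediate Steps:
m(Q, J) = 5 + Q (m(Q, J) = 3 + (Q + 2) = 3 + (2 + Q) = 5 + Q)
V(W) = 1 (V(W) = -8 + 9 = 1)
t = 108 (t = (6*(1 + 5))*3 = (6*6)*3 = 36*3 = 108)
y(X) = 75/151 (y(X) = (108 + 117)/(452 + 1) = 225/453 = 225*(1/453) = 75/151)
y(m(w(3), -5))/F(727, -295) = (75/151)/727 = (75/151)*(1/727) = 75/109777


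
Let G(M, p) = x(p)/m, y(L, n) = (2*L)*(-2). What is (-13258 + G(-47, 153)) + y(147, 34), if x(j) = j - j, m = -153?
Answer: -13846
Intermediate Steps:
x(j) = 0
y(L, n) = -4*L
G(M, p) = 0 (G(M, p) = 0/(-153) = 0*(-1/153) = 0)
(-13258 + G(-47, 153)) + y(147, 34) = (-13258 + 0) - 4*147 = -13258 - 588 = -13846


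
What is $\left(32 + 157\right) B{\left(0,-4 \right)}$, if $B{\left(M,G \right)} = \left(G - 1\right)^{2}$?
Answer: $4725$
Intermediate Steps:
$B{\left(M,G \right)} = \left(-1 + G\right)^{2}$
$\left(32 + 157\right) B{\left(0,-4 \right)} = \left(32 + 157\right) \left(-1 - 4\right)^{2} = 189 \left(-5\right)^{2} = 189 \cdot 25 = 4725$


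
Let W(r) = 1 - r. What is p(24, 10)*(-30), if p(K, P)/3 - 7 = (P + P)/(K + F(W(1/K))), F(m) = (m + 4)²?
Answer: -3733470/5597 ≈ -667.05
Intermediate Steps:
F(m) = (4 + m)²
p(K, P) = 21 + 6*P/(K + (5 - 1/K)²) (p(K, P) = 21 + 3*((P + P)/(K + (4 + (1 - 1/K))²)) = 21 + 3*((2*P)/(K + (5 - 1/K)²)) = 21 + 3*(2*P/(K + (5 - 1/K)²)) = 21 + 6*P/(K + (5 - 1/K)²))
p(24, 10)*(-30) = (3*(7*(-1 + 5*24)² + 24²*(2*10 + 7*24))/(24³ + (-1 + 5*24)²))*(-30) = (3*(7*(-1 + 120)² + 576*(20 + 168))/(13824 + (-1 + 120)²))*(-30) = (3*(7*119² + 576*188)/(13824 + 119²))*(-30) = (3*(7*14161 + 108288)/(13824 + 14161))*(-30) = (3*(99127 + 108288)/27985)*(-30) = (3*(1/27985)*207415)*(-30) = (124449/5597)*(-30) = -3733470/5597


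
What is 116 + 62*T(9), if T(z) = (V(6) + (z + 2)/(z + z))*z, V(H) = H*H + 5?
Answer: 23335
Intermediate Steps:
V(H) = 5 + H² (V(H) = H² + 5 = 5 + H²)
T(z) = z*(41 + (2 + z)/(2*z)) (T(z) = ((5 + 6²) + (z + 2)/(z + z))*z = ((5 + 36) + (2 + z)/((2*z)))*z = (41 + (2 + z)*(1/(2*z)))*z = (41 + (2 + z)/(2*z))*z = z*(41 + (2 + z)/(2*z)))
116 + 62*T(9) = 116 + 62*(1 + (83/2)*9) = 116 + 62*(1 + 747/2) = 116 + 62*(749/2) = 116 + 23219 = 23335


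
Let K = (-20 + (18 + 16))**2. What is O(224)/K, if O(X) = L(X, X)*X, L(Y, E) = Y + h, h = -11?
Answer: 1704/7 ≈ 243.43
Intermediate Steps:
L(Y, E) = -11 + Y (L(Y, E) = Y - 11 = -11 + Y)
O(X) = X*(-11 + X) (O(X) = (-11 + X)*X = X*(-11 + X))
K = 196 (K = (-20 + 34)**2 = 14**2 = 196)
O(224)/K = (224*(-11 + 224))/196 = (224*213)*(1/196) = 47712*(1/196) = 1704/7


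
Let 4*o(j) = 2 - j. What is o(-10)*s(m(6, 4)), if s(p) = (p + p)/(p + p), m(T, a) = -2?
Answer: 3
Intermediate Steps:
s(p) = 1 (s(p) = (2*p)/((2*p)) = (2*p)*(1/(2*p)) = 1)
o(j) = ½ - j/4 (o(j) = (2 - j)/4 = ½ - j/4)
o(-10)*s(m(6, 4)) = (½ - ¼*(-10))*1 = (½ + 5/2)*1 = 3*1 = 3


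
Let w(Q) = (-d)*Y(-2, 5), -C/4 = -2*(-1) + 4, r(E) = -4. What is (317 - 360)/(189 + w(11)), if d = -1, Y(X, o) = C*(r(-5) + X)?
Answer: -43/333 ≈ -0.12913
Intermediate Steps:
C = -24 (C = -4*(-2*(-1) + 4) = -4*(2 + 4) = -4*6 = -24)
Y(X, o) = 96 - 24*X (Y(X, o) = -24*(-4 + X) = 96 - 24*X)
w(Q) = 144 (w(Q) = (-1*(-1))*(96 - 24*(-2)) = 1*(96 + 48) = 1*144 = 144)
(317 - 360)/(189 + w(11)) = (317 - 360)/(189 + 144) = -43/333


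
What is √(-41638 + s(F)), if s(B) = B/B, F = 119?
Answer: I*√41637 ≈ 204.05*I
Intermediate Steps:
s(B) = 1
√(-41638 + s(F)) = √(-41638 + 1) = √(-41637) = I*√41637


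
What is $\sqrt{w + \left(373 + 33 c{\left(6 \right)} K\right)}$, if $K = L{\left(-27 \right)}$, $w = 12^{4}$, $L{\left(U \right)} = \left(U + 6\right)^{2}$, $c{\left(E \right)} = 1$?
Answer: $\sqrt{35662} \approx 188.84$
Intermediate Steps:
$L{\left(U \right)} = \left(6 + U\right)^{2}$
$w = 20736$
$K = 441$ ($K = \left(6 - 27\right)^{2} = \left(-21\right)^{2} = 441$)
$\sqrt{w + \left(373 + 33 c{\left(6 \right)} K\right)} = \sqrt{20736 + \left(373 + 33 \cdot 1 \cdot 441\right)} = \sqrt{20736 + \left(373 + 33 \cdot 441\right)} = \sqrt{20736 + \left(373 + 14553\right)} = \sqrt{20736 + 14926} = \sqrt{35662}$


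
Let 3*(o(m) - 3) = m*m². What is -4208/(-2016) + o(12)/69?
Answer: 30367/2898 ≈ 10.479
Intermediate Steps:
o(m) = 3 + m³/3 (o(m) = 3 + (m*m²)/3 = 3 + m³/3)
-4208/(-2016) + o(12)/69 = -4208/(-2016) + (3 + (⅓)*12³)/69 = -4208*(-1/2016) + (3 + (⅓)*1728)*(1/69) = 263/126 + (3 + 576)*(1/69) = 263/126 + 579*(1/69) = 263/126 + 193/23 = 30367/2898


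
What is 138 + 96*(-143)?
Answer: -13590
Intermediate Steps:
138 + 96*(-143) = 138 - 13728 = -13590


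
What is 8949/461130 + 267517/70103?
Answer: 2175218701/567133270 ≈ 3.8355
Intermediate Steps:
8949/461130 + 267517/70103 = 8949*(1/461130) + 267517*(1/70103) = 157/8090 + 267517/70103 = 2175218701/567133270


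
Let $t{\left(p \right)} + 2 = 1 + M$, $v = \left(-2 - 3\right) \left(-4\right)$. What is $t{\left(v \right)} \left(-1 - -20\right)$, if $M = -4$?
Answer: $-95$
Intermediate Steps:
$v = 20$ ($v = \left(-5\right) \left(-4\right) = 20$)
$t{\left(p \right)} = -5$ ($t{\left(p \right)} = -2 + \left(1 - 4\right) = -2 - 3 = -5$)
$t{\left(v \right)} \left(-1 - -20\right) = - 5 \left(-1 - -20\right) = - 5 \left(-1 + 20\right) = \left(-5\right) 19 = -95$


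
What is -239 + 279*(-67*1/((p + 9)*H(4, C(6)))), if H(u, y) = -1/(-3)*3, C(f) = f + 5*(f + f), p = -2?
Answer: -20366/7 ≈ -2909.4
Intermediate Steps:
C(f) = 11*f (C(f) = f + 5*(2*f) = f + 10*f = 11*f)
H(u, y) = 1 (H(u, y) = -1*(-1/3)*3 = (1/3)*3 = 1)
-239 + 279*(-67*1/((p + 9)*H(4, C(6)))) = -239 + 279*(-67/(-2 + 9)) = -239 + 279*(-67/(1*7)) = -239 + 279*(-67/7) = -239 - 18693/7 = -20366/7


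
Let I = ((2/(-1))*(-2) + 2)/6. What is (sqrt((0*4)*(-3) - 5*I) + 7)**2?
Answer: (7 + I*sqrt(5))**2 ≈ 44.0 + 31.305*I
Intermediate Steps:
I = 1 (I = ((2*(-1))*(-2) + 2)*(1/6) = (-2*(-2) + 2)*(1/6) = (4 + 2)*(1/6) = 6*(1/6) = 1)
(sqrt((0*4)*(-3) - 5*I) + 7)**2 = (sqrt((0*4)*(-3) - 5*1) + 7)**2 = (sqrt(0*(-3) - 5) + 7)**2 = (sqrt(0 - 5) + 7)**2 = (sqrt(-5) + 7)**2 = (I*sqrt(5) + 7)**2 = (7 + I*sqrt(5))**2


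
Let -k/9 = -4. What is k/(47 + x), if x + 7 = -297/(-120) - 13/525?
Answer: 151200/178291 ≈ 0.84805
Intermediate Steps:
k = 36 (k = -9*(-4) = 36)
x = -19109/4200 (x = -7 + (-297/(-120) - 13/525) = -7 + (-297*(-1/120) - 13*1/525) = -7 + (99/40 - 13/525) = -7 + 10291/4200 = -19109/4200 ≈ -4.5498)
k/(47 + x) = 36/(47 - 19109/4200) = 36/(178291/4200) = 36*(4200/178291) = 151200/178291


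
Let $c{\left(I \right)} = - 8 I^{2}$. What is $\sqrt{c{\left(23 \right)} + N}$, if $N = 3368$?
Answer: $12 i \sqrt{6} \approx 29.394 i$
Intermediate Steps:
$\sqrt{c{\left(23 \right)} + N} = \sqrt{- 8 \cdot 23^{2} + 3368} = \sqrt{\left(-8\right) 529 + 3368} = \sqrt{-4232 + 3368} = \sqrt{-864} = 12 i \sqrt{6}$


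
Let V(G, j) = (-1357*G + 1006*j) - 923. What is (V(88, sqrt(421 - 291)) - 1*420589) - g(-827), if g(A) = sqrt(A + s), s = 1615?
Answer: -540928 - 2*sqrt(197) + 1006*sqrt(130) ≈ -5.2949e+5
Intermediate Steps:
g(A) = sqrt(1615 + A) (g(A) = sqrt(A + 1615) = sqrt(1615 + A))
V(G, j) = -923 - 1357*G + 1006*j
(V(88, sqrt(421 - 291)) - 1*420589) - g(-827) = ((-923 - 1357*88 + 1006*sqrt(421 - 291)) - 1*420589) - sqrt(1615 - 827) = ((-923 - 119416 + 1006*sqrt(130)) - 420589) - sqrt(788) = ((-120339 + 1006*sqrt(130)) - 420589) - 2*sqrt(197) = (-540928 + 1006*sqrt(130)) - 2*sqrt(197) = -540928 - 2*sqrt(197) + 1006*sqrt(130)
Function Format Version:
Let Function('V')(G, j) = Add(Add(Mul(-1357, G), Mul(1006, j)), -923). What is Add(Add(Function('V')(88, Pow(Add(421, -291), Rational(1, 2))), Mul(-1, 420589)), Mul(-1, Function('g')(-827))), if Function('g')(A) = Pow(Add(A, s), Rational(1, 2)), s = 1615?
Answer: Add(-540928, Mul(-2, Pow(197, Rational(1, 2))), Mul(1006, Pow(130, Rational(1, 2)))) ≈ -5.2949e+5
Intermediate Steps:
Function('g')(A) = Pow(Add(1615, A), Rational(1, 2)) (Function('g')(A) = Pow(Add(A, 1615), Rational(1, 2)) = Pow(Add(1615, A), Rational(1, 2)))
Function('V')(G, j) = Add(-923, Mul(-1357, G), Mul(1006, j))
Add(Add(Function('V')(88, Pow(Add(421, -291), Rational(1, 2))), Mul(-1, 420589)), Mul(-1, Function('g')(-827))) = Add(Add(Add(-923, Mul(-1357, 88), Mul(1006, Pow(Add(421, -291), Rational(1, 2)))), Mul(-1, 420589)), Mul(-1, Pow(Add(1615, -827), Rational(1, 2)))) = Add(Add(Add(-923, -119416, Mul(1006, Pow(130, Rational(1, 2)))), -420589), Mul(-1, Pow(788, Rational(1, 2)))) = Add(Add(Add(-120339, Mul(1006, Pow(130, Rational(1, 2)))), -420589), Mul(-1, Mul(2, Pow(197, Rational(1, 2))))) = Add(Add(-540928, Mul(1006, Pow(130, Rational(1, 2)))), Mul(-2, Pow(197, Rational(1, 2)))) = Add(-540928, Mul(-2, Pow(197, Rational(1, 2))), Mul(1006, Pow(130, Rational(1, 2))))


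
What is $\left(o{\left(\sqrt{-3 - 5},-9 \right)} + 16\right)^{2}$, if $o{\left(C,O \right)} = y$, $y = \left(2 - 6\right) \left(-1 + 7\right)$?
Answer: $64$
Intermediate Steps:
$y = -24$ ($y = \left(-4\right) 6 = -24$)
$o{\left(C,O \right)} = -24$
$\left(o{\left(\sqrt{-3 - 5},-9 \right)} + 16\right)^{2} = \left(-24 + 16\right)^{2} = \left(-8\right)^{2} = 64$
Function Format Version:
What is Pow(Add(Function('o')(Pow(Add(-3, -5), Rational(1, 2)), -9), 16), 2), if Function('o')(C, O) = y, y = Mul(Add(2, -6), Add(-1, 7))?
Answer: 64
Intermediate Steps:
y = -24 (y = Mul(-4, 6) = -24)
Function('o')(C, O) = -24
Pow(Add(Function('o')(Pow(Add(-3, -5), Rational(1, 2)), -9), 16), 2) = Pow(Add(-24, 16), 2) = Pow(-8, 2) = 64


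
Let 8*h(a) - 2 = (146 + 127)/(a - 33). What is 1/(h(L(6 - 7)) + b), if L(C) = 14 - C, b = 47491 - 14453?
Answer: 48/1585745 ≈ 3.0270e-5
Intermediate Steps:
b = 33038
h(a) = ¼ + 273/(8*(-33 + a)) (h(a) = ¼ + ((146 + 127)/(a - 33))/8 = ¼ + (273/(-33 + a))/8 = ¼ + 273/(8*(-33 + a)))
1/(h(L(6 - 7)) + b) = 1/((207 + 2*(14 - (6 - 7)))/(8*(-33 + (14 - (6 - 7)))) + 33038) = 1/((207 + 2*(14 - 1*(-1)))/(8*(-33 + (14 - 1*(-1)))) + 33038) = 1/((207 + 2*(14 + 1))/(8*(-33 + (14 + 1))) + 33038) = 1/((207 + 2*15)/(8*(-33 + 15)) + 33038) = 1/((⅛)*(207 + 30)/(-18) + 33038) = 1/((⅛)*(-1/18)*237 + 33038) = 1/(-79/48 + 33038) = 1/(1585745/48) = 48/1585745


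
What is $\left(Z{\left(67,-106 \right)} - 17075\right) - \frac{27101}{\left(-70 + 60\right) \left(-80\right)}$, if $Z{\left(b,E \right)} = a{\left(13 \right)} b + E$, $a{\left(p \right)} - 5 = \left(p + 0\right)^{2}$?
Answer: $- \frac{4445501}{800} \approx -5556.9$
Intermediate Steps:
$a{\left(p \right)} = 5 + p^{2}$ ($a{\left(p \right)} = 5 + \left(p + 0\right)^{2} = 5 + p^{2}$)
$Z{\left(b,E \right)} = E + 174 b$ ($Z{\left(b,E \right)} = \left(5 + 13^{2}\right) b + E = \left(5 + 169\right) b + E = 174 b + E = E + 174 b$)
$\left(Z{\left(67,-106 \right)} - 17075\right) - \frac{27101}{\left(-70 + 60\right) \left(-80\right)} = \left(\left(-106 + 174 \cdot 67\right) - 17075\right) - \frac{27101}{\left(-70 + 60\right) \left(-80\right)} = \left(\left(-106 + 11658\right) - 17075\right) - \frac{27101}{\left(-10\right) \left(-80\right)} = \left(11552 - 17075\right) - \frac{27101}{800} = -5523 - \frac{27101}{800} = - \frac{4445501}{800}$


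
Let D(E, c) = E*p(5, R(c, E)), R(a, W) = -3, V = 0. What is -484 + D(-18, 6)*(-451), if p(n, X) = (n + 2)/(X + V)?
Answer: -19426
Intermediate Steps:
p(n, X) = (2 + n)/X (p(n, X) = (n + 2)/(X + 0) = (2 + n)/X)
D(E, c) = -7*E/3 (D(E, c) = E*((2 + 5)/(-3)) = E*(-1/3*7) = E*(-7/3) = -7*E/3)
-484 + D(-18, 6)*(-451) = -484 - 7/3*(-18)*(-451) = -484 + 42*(-451) = -484 - 18942 = -19426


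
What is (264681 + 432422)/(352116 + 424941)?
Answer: 697103/777057 ≈ 0.89711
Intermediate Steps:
(264681 + 432422)/(352116 + 424941) = 697103/777057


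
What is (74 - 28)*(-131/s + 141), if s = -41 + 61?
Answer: 61847/10 ≈ 6184.7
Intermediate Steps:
s = 20
(74 - 28)*(-131/s + 141) = (74 - 28)*(-131/20 + 141) = 46*(-131*1/20 + 141) = 46*(-131/20 + 141) = 46*(2689/20) = 61847/10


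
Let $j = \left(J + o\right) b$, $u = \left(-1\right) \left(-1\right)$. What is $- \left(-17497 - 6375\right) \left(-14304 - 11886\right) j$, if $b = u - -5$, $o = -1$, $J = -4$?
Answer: $18756230400$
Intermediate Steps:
$u = 1$
$b = 6$ ($b = 1 - -5 = 1 + 5 = 6$)
$j = -30$ ($j = \left(-4 - 1\right) 6 = \left(-5\right) 6 = -30$)
$- \left(-17497 - 6375\right) \left(-14304 - 11886\right) j = - \left(-17497 - 6375\right) \left(-14304 - 11886\right) \left(-30\right) = - \left(-23872\right) \left(-26190\right) \left(-30\right) = \left(-1\right) 625207680 \left(-30\right) = \left(-625207680\right) \left(-30\right) = 18756230400$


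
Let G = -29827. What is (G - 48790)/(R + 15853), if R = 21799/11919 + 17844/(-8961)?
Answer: -13787815767/2780263870 ≈ -4.9592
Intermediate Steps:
R = -199331/1227657 (R = 21799*(1/11919) + 17844*(-1/8961) = 21799/11919 - 5948/2987 = -199331/1227657 ≈ -0.16237)
(G - 48790)/(R + 15853) = (-29827 - 48790)/(-199331/1227657 + 15853) = -78617/19461847090/1227657 = -78617*1227657/19461847090 = -13787815767/2780263870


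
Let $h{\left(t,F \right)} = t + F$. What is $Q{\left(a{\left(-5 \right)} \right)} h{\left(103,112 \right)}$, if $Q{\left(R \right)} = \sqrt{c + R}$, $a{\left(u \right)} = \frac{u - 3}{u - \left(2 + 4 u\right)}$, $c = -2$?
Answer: $\frac{215 i \sqrt{442}}{13} \approx 347.7 i$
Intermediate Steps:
$h{\left(t,F \right)} = F + t$
$a{\left(u \right)} = \frac{-3 + u}{-2 - 3 u}$ ($a{\left(u \right)} = \frac{-3 + u}{u - \left(2 + 4 u\right)} = \frac{-3 + u}{-2 - 3 u}$)
$Q{\left(R \right)} = \sqrt{-2 + R}$
$Q{\left(a{\left(-5 \right)} \right)} h{\left(103,112 \right)} = \sqrt{-2 + \frac{3 - -5}{2 + 3 \left(-5\right)}} \left(112 + 103\right) = \sqrt{-2 + \frac{3 + 5}{2 - 15}} \cdot 215 = \sqrt{-2 + \frac{1}{-13} \cdot 8} \cdot 215 = \sqrt{-2 - \frac{8}{13}} \cdot 215 = \sqrt{- \frac{34}{13}} \cdot 215 = \frac{i \sqrt{442}}{13} \cdot 215 = \frac{215 i \sqrt{442}}{13}$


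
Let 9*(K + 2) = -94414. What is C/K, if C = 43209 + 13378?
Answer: -509283/94432 ≈ -5.3931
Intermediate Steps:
K = -94432/9 (K = -2 + (1/9)*(-94414) = -2 - 94414/9 = -94432/9 ≈ -10492.)
C = 56587
C/K = 56587/(-94432/9) = 56587*(-9/94432) = -509283/94432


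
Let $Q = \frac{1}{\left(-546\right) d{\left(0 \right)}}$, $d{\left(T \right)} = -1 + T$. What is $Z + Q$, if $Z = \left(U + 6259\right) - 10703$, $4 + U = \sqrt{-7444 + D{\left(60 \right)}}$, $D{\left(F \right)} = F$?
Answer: $- \frac{2428607}{546} + 2 i \sqrt{1846} \approx -4448.0 + 85.93 i$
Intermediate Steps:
$U = -4 + 2 i \sqrt{1846}$ ($U = -4 + \sqrt{-7444 + 60} = -4 + \sqrt{-7384} = -4 + 2 i \sqrt{1846} \approx -4.0 + 85.93 i$)
$Z = -4448 + 2 i \sqrt{1846}$ ($Z = \left(\left(-4 + 2 i \sqrt{1846}\right) + 6259\right) - 10703 = \left(6255 + 2 i \sqrt{1846}\right) - 10703 = -4448 + 2 i \sqrt{1846} \approx -4448.0 + 85.93 i$)
$Q = \frac{1}{546}$ ($Q = \frac{1}{\left(-546\right) \left(-1 + 0\right)} = \frac{1}{\left(-546\right) \left(-1\right)} = \frac{1}{546} \approx 0.0018315$)
$Z + Q = \left(-4448 + 2 i \sqrt{1846}\right) + \frac{1}{546} = - \frac{2428607}{546} + 2 i \sqrt{1846}$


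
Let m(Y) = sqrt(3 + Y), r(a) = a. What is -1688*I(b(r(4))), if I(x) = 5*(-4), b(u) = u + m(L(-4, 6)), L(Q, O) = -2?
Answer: 33760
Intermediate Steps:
b(u) = 1 + u (b(u) = u + sqrt(3 - 2) = u + sqrt(1) = u + 1 = 1 + u)
I(x) = -20
-1688*I(b(r(4))) = -1688*(-20) = 33760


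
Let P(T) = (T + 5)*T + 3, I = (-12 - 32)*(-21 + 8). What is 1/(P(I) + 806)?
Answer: 1/330853 ≈ 3.0225e-6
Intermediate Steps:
I = 572 (I = -44*(-13) = 572)
P(T) = 3 + T*(5 + T) (P(T) = (5 + T)*T + 3 = T*(5 + T) + 3 = 3 + T*(5 + T))
1/(P(I) + 806) = 1/((3 + 572² + 5*572) + 806) = 1/((3 + 327184 + 2860) + 806) = 1/(330047 + 806) = 1/330853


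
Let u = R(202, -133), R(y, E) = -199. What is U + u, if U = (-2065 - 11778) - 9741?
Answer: -23783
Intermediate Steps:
u = -199
U = -23584 (U = -13843 - 9741 = -23584)
U + u = -23584 - 199 = -23783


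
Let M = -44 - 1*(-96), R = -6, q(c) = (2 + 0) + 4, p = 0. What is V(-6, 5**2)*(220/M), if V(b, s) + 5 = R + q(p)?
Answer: -275/13 ≈ -21.154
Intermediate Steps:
q(c) = 6 (q(c) = 2 + 4 = 6)
M = 52 (M = -44 + 96 = 52)
V(b, s) = -5 (V(b, s) = -5 + (-6 + 6) = -5 + 0 = -5)
V(-6, 5**2)*(220/M) = -1100/52 = -5*55/13 = -275/13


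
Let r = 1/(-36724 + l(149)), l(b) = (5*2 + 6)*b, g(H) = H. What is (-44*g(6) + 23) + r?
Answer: -8275941/34340 ≈ -241.00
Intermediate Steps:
l(b) = 16*b (l(b) = (10 + 6)*b = 16*b)
r = -1/34340 (r = 1/(-36724 + 16*149) = 1/(-36724 + 2384) = 1/(-34340) = -1/34340 ≈ -2.9121e-5)
(-44*g(6) + 23) + r = (-44*6 + 23) - 1/34340 = (-264 + 23) - 1/34340 = -241 - 1/34340 = -8275941/34340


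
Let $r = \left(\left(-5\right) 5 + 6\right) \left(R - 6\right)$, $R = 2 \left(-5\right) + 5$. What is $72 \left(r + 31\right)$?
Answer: $17280$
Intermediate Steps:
$R = -5$ ($R = -10 + 5 = -5$)
$r = 209$ ($r = \left(\left(-5\right) 5 + 6\right) \left(-5 - 6\right) = \left(-25 + 6\right) \left(-11\right) = \left(-19\right) \left(-11\right) = 209$)
$72 \left(r + 31\right) = 72 \left(209 + 31\right) = 72 \cdot 240 = 17280$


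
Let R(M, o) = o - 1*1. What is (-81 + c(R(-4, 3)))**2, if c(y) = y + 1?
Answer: 6084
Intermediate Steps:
R(M, o) = -1 + o (R(M, o) = o - 1 = -1 + o)
c(y) = 1 + y
(-81 + c(R(-4, 3)))**2 = (-81 + (1 + (-1 + 3)))**2 = (-81 + (1 + 2))**2 = (-81 + 3)**2 = (-78)**2 = 6084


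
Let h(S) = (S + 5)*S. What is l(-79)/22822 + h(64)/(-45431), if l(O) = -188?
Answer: -54661490/518413141 ≈ -0.10544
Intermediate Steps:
h(S) = S*(5 + S) (h(S) = (5 + S)*S = S*(5 + S))
l(-79)/22822 + h(64)/(-45431) = -188/22822 + (64*(5 + 64))/(-45431) = -188*1/22822 + (64*69)*(-1/45431) = -94/11411 + 4416*(-1/45431) = -94/11411 - 4416/45431 = -54661490/518413141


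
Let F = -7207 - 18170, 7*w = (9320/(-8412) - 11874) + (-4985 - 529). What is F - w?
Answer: -337005523/14721 ≈ -22893.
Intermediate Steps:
w = -36569294/14721 (w = ((9320/(-8412) - 11874) + (-4985 - 529))/7 = ((9320*(-1/8412) - 11874) - 5514)/7 = ((-2330/2103 - 11874) - 5514)/7 = (-24973352/2103 - 5514)/7 = (⅐)*(-36569294/2103) = -36569294/14721 ≈ -2484.2)
F = -25377
F - w = -25377 - 1*(-36569294/14721) = -25377 + 36569294/14721 = -337005523/14721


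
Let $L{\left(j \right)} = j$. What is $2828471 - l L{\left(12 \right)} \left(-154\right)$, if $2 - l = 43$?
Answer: $2752703$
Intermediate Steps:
$l = -41$ ($l = 2 - 43 = -41$)
$2828471 - l L{\left(12 \right)} \left(-154\right) = 2828471 - \left(-41\right) 12 \left(-154\right) = 2828471 - \left(-492\right) \left(-154\right) = 2828471 - 75768 = 2752703$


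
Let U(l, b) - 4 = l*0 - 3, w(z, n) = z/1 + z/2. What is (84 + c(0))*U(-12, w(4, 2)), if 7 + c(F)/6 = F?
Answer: 42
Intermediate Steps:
w(z, n) = 3*z/2 (w(z, n) = z*1 + z*(½) = z + z/2 = 3*z/2)
U(l, b) = 1 (U(l, b) = 4 + (l*0 - 3) = 4 + (0 - 3) = 4 - 3 = 1)
c(F) = -42 + 6*F
(84 + c(0))*U(-12, w(4, 2)) = (84 + (-42 + 6*0))*1 = (84 + (-42 + 0))*1 = (84 - 42)*1 = 42*1 = 42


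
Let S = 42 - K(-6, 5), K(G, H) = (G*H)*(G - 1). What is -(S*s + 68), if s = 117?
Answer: 19588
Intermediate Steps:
K(G, H) = G*H*(-1 + G) (K(G, H) = (G*H)*(-1 + G) = G*H*(-1 + G))
S = -168 (S = 42 - (-6)*5*(-1 - 6) = 42 - (-6)*5*(-7) = 42 - 1*210 = 42 - 210 = -168)
-(S*s + 68) = -(-168*117 + 68) = -(-19656 + 68) = -1*(-19588) = 19588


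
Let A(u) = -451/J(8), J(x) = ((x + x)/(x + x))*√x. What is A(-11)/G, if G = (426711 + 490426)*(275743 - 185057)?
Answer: -451*√2/332685943928 ≈ -1.9172e-9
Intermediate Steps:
G = 83171485982 (G = 917137*90686 = 83171485982)
J(x) = √x (J(x) = ((2*x)/((2*x)))*√x = ((2*x)*(1/(2*x)))*√x = 1*√x = √x)
A(u) = -451*√2/4
A(-11)/G = -451*√2/4/83171485982 = -451*√2/4*(1/83171485982) = -451*√2/332685943928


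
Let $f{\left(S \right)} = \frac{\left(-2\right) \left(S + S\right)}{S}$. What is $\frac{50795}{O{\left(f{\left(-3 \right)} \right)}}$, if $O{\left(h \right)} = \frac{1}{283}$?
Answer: $14374985$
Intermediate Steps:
$f{\left(S \right)} = -4$ ($f{\left(S \right)} = \frac{\left(-2\right) 2 S}{S} = \frac{\left(-4\right) S}{S} = -4$)
$O{\left(h \right)} = \frac{1}{283}$
$\frac{50795}{O{\left(f{\left(-3 \right)} \right)}} = 50795 \frac{1}{\frac{1}{283}} = 50795 \cdot 283 = 14374985$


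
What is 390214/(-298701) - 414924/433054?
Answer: -146460973640/64676831427 ≈ -2.2645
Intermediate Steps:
390214/(-298701) - 414924/433054 = 390214*(-1/298701) - 414924*1/433054 = -390214/298701 - 207462/216527 = -146460973640/64676831427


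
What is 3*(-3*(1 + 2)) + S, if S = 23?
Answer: -4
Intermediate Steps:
3*(-3*(1 + 2)) + S = 3*(-3*(1 + 2)) + 23 = 3*(-3*3) + 23 = 3*(-9) + 23 = -27 + 23 = -4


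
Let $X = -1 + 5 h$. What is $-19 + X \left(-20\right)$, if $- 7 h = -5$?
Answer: $- \frac{493}{7} \approx -70.429$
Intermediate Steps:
$h = \frac{5}{7}$ ($h = \left(- \frac{1}{7}\right) \left(-5\right) = \frac{5}{7} \approx 0.71429$)
$X = \frac{18}{7}$ ($X = -1 + 5 \cdot \frac{5}{7} = -1 + \frac{25}{7} = \frac{18}{7} \approx 2.5714$)
$-19 + X \left(-20\right) = -19 + \frac{18}{7} \left(-20\right) = -19 - \frac{360}{7} = - \frac{493}{7}$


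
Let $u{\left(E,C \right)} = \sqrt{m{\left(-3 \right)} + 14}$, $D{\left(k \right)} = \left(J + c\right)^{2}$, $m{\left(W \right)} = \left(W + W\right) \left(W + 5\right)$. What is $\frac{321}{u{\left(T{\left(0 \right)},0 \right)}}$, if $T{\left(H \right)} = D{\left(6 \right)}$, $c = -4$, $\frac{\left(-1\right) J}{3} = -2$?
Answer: $\frac{321 \sqrt{2}}{2} \approx 226.98$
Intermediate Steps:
$J = 6$ ($J = \left(-3\right) \left(-2\right) = 6$)
$m{\left(W \right)} = 2 W \left(5 + W\right)$
$D{\left(k \right)} = 4$ ($D{\left(k \right)} = \left(6 - 4\right)^{2} = 2^{2} = 4$)
$T{\left(H \right)} = 4$
$u{\left(E,C \right)} = \sqrt{2}$ ($u{\left(E,C \right)} = \sqrt{2 \left(-3\right) \left(5 - 3\right) + 14} = \sqrt{2 \left(-3\right) 2 + 14} = \sqrt{-12 + 14} = \sqrt{2}$)
$\frac{321}{u{\left(T{\left(0 \right)},0 \right)}} = \frac{321}{\sqrt{2}} = 321 \frac{\sqrt{2}}{2} = \frac{321 \sqrt{2}}{2}$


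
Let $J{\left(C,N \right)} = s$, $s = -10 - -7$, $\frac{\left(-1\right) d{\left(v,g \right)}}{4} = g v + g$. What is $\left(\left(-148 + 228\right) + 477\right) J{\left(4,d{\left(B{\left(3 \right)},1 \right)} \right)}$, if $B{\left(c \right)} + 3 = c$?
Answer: $-1671$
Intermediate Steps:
$B{\left(c \right)} = -3 + c$
$d{\left(v,g \right)} = - 4 g - 4 g v$ ($d{\left(v,g \right)} = - 4 \left(g v + g\right) = - 4 \left(g + g v\right) = - 4 g - 4 g v$)
$s = -3$ ($s = -10 + 7 = -3$)
$J{\left(C,N \right)} = -3$
$\left(\left(-148 + 228\right) + 477\right) J{\left(4,d{\left(B{\left(3 \right)},1 \right)} \right)} = \left(\left(-148 + 228\right) + 477\right) \left(-3\right) = \left(80 + 477\right) \left(-3\right) = 557 \left(-3\right) = -1671$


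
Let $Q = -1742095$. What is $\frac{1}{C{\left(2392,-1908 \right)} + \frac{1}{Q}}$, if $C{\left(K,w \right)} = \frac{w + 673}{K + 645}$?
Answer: $- \frac{5290742515}{2151490362} \approx -2.4591$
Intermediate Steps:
$C{\left(K,w \right)} = \frac{673 + w}{645 + K}$
$\frac{1}{C{\left(2392,-1908 \right)} + \frac{1}{Q}} = \frac{1}{\frac{673 - 1908}{645 + 2392} + \frac{1}{-1742095}} = \frac{1}{\frac{1}{3037} \left(-1235\right) - \frac{1}{1742095}} = \frac{1}{- \frac{1235}{3037} - \frac{1}{1742095}} = \frac{1}{- \frac{2151490362}{5290742515}} = - \frac{5290742515}{2151490362}$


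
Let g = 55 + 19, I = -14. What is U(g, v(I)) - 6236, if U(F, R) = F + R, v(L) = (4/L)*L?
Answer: -6158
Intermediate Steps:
g = 74
v(L) = 4
U(g, v(I)) - 6236 = (74 + 4) - 6236 = 78 - 6236 = -6158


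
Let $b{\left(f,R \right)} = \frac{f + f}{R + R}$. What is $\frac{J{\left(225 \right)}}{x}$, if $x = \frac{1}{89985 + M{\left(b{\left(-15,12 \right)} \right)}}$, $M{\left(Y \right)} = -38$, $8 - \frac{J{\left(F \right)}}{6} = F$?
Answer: $-117110994$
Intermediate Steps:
$b{\left(f,R \right)} = \frac{f}{R}$ ($b{\left(f,R \right)} = \frac{2 f}{2 R} = 2 f \frac{1}{2 R} = \frac{f}{R}$)
$J{\left(F \right)} = 48 - 6 F$
$x = \frac{1}{89947}$ ($x = \frac{1}{89985 - 38} = \frac{1}{89947} \approx 1.1118 \cdot 10^{-5}$)
$\frac{J{\left(225 \right)}}{x} = \left(48 - 1350\right) \frac{1}{\frac{1}{89947}} = \left(48 - 1350\right) 89947 = \left(-1302\right) 89947 = -117110994$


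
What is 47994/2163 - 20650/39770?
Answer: 62135181/2867417 ≈ 21.669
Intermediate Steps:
47994/2163 - 20650/39770 = 47994*(1/2163) - 20650*1/39770 = 15998/721 - 2065/3977 = 62135181/2867417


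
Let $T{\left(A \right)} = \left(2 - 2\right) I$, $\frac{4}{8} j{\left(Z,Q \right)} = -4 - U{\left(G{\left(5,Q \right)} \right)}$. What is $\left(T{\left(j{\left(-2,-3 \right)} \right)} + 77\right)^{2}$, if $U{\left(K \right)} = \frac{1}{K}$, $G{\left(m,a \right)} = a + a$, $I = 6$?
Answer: $5929$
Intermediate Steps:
$G{\left(m,a \right)} = 2 a$
$j{\left(Z,Q \right)} = -8 - \frac{1}{Q}$ ($j{\left(Z,Q \right)} = 2 \left(-4 - \frac{1}{2 Q}\right) = -8 - \frac{1}{Q}$)
$T{\left(A \right)} = 0$ ($T{\left(A \right)} = \left(2 - 2\right) 6 = 0 \cdot 6 = 0$)
$\left(T{\left(j{\left(-2,-3 \right)} \right)} + 77\right)^{2} = \left(0 + 77\right)^{2} = 77^{2} = 5929$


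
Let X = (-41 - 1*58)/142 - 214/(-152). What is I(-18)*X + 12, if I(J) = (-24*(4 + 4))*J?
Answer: 3329628/1349 ≈ 2468.2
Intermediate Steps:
X = 3835/5396 (X = (-41 - 58)*(1/142) - 214*(-1/152) = -99*1/142 + 107/76 = -99/142 + 107/76 = 3835/5396 ≈ 0.71071)
I(J) = -192*J (I(J) = (-24*8)*J = (-4*48)*J = -192*J)
I(-18)*X + 12 = -192*(-18)*(3835/5396) + 12 = 3456*(3835/5396) + 12 = 3313440/1349 + 12 = 3329628/1349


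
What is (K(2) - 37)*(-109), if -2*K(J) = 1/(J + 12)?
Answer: 113033/28 ≈ 4036.9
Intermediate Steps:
K(J) = -1/(2*(12 + J)) (K(J) = -1/(2*(J + 12)) = -1/(2*(12 + J)))
(K(2) - 37)*(-109) = (-1/(24 + 2*2) - 37)*(-109) = (-1/(24 + 4) - 37)*(-109) = (-1/28 - 37)*(-109) = -1037/28*(-109) = 113033/28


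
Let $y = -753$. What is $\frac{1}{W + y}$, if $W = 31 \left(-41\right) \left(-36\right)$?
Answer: $\frac{1}{45003} \approx 2.2221 \cdot 10^{-5}$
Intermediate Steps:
$W = 45756$ ($W = \left(-1271\right) \left(-36\right) = 45756$)
$\frac{1}{W + y} = \frac{1}{45756 - 753} = \frac{1}{45003}$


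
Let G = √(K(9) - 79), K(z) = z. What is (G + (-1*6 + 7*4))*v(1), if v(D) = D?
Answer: 22 + I*√70 ≈ 22.0 + 8.3666*I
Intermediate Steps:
G = I*√70 (G = √(9 - 79) = √(-70) = I*√70 ≈ 8.3666*I)
(G + (-1*6 + 7*4))*v(1) = (I*√70 + (-1*6 + 7*4))*1 = (I*√70 + (-6 + 28))*1 = (I*√70 + 22)*1 = (22 + I*√70)*1 = 22 + I*√70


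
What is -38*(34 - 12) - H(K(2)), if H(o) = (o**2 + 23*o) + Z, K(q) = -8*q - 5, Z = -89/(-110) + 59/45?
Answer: -788159/990 ≈ -796.12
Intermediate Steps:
Z = 2099/990 (Z = -89*(-1/110) + 59*(1/45) = 89/110 + 59/45 = 2099/990 ≈ 2.1202)
K(q) = -5 - 8*q
H(o) = 2099/990 + o**2 + 23*o (H(o) = (o**2 + 23*o) + 2099/990 = 2099/990 + o**2 + 23*o)
-38*(34 - 12) - H(K(2)) = -38*(34 - 12) - (2099/990 + (-5 - 8*2)**2 + 23*(-5 - 8*2)) = -38*22 - (2099/990 + (-5 - 16)**2 + 23*(-5 - 16)) = -836 - (2099/990 + (-21)**2 + 23*(-21)) = -836 - (2099/990 + 441 - 483) = -836 - 1*(-39481/990) = -836 + 39481/990 = -788159/990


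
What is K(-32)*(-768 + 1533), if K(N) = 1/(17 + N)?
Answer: -51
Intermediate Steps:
K(-32)*(-768 + 1533) = (-768 + 1533)/(17 - 32) = 765/(-15) = -1/15*765 = -51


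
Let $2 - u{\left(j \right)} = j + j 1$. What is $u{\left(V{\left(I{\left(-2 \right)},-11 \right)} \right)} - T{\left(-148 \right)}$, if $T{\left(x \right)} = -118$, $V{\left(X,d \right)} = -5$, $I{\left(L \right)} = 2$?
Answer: $130$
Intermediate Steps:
$u{\left(j \right)} = 2 - 2 j$ ($u{\left(j \right)} = 2 - \left(j + j 1\right) = 2 - \left(j + j\right) = 2 - 2 j$)
$u{\left(V{\left(I{\left(-2 \right)},-11 \right)} \right)} - T{\left(-148 \right)} = \left(2 - -10\right) - -118 = \left(2 + 10\right) + 118 = 12 + 118 = 130$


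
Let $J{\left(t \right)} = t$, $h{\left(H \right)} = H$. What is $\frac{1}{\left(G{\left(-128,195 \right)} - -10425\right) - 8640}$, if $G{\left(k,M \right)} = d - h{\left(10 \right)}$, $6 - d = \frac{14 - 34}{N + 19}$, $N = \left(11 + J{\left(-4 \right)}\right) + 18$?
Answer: $\frac{11}{19596} \approx 0.00056134$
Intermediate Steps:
$N = 25$ ($N = \left(11 - 4\right) + 18 = 7 + 18 = 25$)
$d = \frac{71}{11}$ ($d = 6 - \frac{14 - 34}{25 + 19} = 6 - - \frac{20}{44} = 6 - \left(-20\right) \frac{1}{44} = 6 - - \frac{5}{11} = 6 + \frac{5}{11} = \frac{71}{11} \approx 6.4545$)
$G{\left(k,M \right)} = - \frac{39}{11}$ ($G{\left(k,M \right)} = \frac{71}{11} - 10 = - \frac{39}{11}$)
$\frac{1}{\left(G{\left(-128,195 \right)} - -10425\right) - 8640} = \frac{1}{\left(- \frac{39}{11} - -10425\right) - 8640} = \frac{1}{\left(- \frac{39}{11} + 10425\right) - 8640} = \frac{1}{\frac{114636}{11} - 8640} = \frac{1}{\frac{19596}{11}} = \frac{11}{19596}$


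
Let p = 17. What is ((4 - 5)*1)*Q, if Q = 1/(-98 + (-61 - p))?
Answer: 1/176 ≈ 0.0056818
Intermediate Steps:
Q = -1/176 (Q = 1/(-98 + (-61 - 1*17)) = 1/(-98 + (-61 - 17)) = 1/(-98 - 78) = 1/(-176) = -1/176 ≈ -0.0056818)
((4 - 5)*1)*Q = ((4 - 5)*1)*(-1/176) = -1*1*(-1/176) = -1*(-1/176) = 1/176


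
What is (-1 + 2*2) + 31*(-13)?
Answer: -400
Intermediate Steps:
(-1 + 2*2) + 31*(-13) = (-1 + 4) - 403 = 3 - 403 = -400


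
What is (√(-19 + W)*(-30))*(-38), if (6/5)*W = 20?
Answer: 380*I*√21 ≈ 1741.4*I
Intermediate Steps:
W = 50/3 (W = (⅚)*20 = 50/3 ≈ 16.667)
(√(-19 + W)*(-30))*(-38) = (√(-19 + 50/3)*(-30))*(-38) = (√(-7/3)*(-30))*(-38) = ((I*√21/3)*(-30))*(-38) = -10*I*√21*(-38) = 380*I*√21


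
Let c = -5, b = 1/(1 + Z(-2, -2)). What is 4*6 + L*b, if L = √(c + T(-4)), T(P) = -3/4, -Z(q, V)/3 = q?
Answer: 24 + I*√23/14 ≈ 24.0 + 0.34256*I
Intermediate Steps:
Z(q, V) = -3*q
b = ⅐ (b = 1/(1 - 3*(-2)) = 1/(1 + 6) = 1/7 = ⅐ ≈ 0.14286)
T(P) = -¾ (T(P) = -3*¼ = -¾)
L = I*√23/2 (L = √(-5 - ¾) = √(-23/4) = I*√23/2 ≈ 2.3979*I)
4*6 + L*b = 4*6 + (I*√23/2)*(⅐) = 24 + I*√23/14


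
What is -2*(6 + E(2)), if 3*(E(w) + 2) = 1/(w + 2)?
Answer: -49/6 ≈ -8.1667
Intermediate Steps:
E(w) = -2 + 1/(3*(2 + w)) (E(w) = -2 + 1/(3*(w + 2)) = -2 + 1/(3*(2 + w)))
-2*(6 + E(2)) = -2*(6 + (-11 - 6*2)/(3*(2 + 2))) = -2*(6 + (1/3)*(-11 - 12)/4) = -2*(6 + (1/3)*(1/4)*(-23)) = -2*(6 - 23/12) = -2*49/12 = -49/6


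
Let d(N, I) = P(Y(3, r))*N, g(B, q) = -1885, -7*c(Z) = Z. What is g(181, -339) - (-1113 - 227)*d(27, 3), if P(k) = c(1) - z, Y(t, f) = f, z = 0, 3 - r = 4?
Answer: -49375/7 ≈ -7053.6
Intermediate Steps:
r = -1 (r = 3 - 1*4 = 3 - 4 = -1)
c(Z) = -Z/7
P(k) = -1/7 (P(k) = -1/7*1 - 1*0 = -1/7 + 0 = -1/7)
d(N, I) = -N/7
g(181, -339) - (-1113 - 227)*d(27, 3) = -1885 - (-1113 - 227)*(-1/7*27) = -1885 - (-1340)*(-27)/7 = -1885 - 1*36180/7 = -1885 - 36180/7 = -49375/7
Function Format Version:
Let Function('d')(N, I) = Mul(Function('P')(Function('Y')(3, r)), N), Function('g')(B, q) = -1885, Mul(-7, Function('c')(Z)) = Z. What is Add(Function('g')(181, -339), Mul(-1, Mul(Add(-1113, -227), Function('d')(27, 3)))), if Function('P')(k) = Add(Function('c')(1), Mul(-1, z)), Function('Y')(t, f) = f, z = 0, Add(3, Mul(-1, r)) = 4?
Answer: Rational(-49375, 7) ≈ -7053.6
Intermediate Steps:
r = -1 (r = Add(3, Mul(-1, 4)) = Add(3, -4) = -1)
Function('c')(Z) = Mul(Rational(-1, 7), Z)
Function('P')(k) = Rational(-1, 7) (Function('P')(k) = Add(Mul(Rational(-1, 7), 1), Mul(-1, 0)) = Add(Rational(-1, 7), 0) = Rational(-1, 7))
Function('d')(N, I) = Mul(Rational(-1, 7), N)
Add(Function('g')(181, -339), Mul(-1, Mul(Add(-1113, -227), Function('d')(27, 3)))) = Add(-1885, Mul(-1, Mul(Add(-1113, -227), Mul(Rational(-1, 7), 27)))) = Add(-1885, Mul(-1, Mul(-1340, Rational(-27, 7)))) = Add(-1885, Mul(-1, Rational(36180, 7))) = Add(-1885, Rational(-36180, 7)) = Rational(-49375, 7)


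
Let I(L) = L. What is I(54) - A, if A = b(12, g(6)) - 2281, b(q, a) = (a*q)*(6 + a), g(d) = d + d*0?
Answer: 1471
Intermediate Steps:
g(d) = d (g(d) = d + 0 = d)
b(q, a) = a*q*(6 + a)
A = -1417 (A = 6*12*(6 + 6) - 2281 = 6*12*12 - 2281 = 864 - 2281 = -1417)
I(54) - A = 54 - 1*(-1417) = 54 + 1417 = 1471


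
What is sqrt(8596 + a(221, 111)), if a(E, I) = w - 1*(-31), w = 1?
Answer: 2*sqrt(2157) ≈ 92.887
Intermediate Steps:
a(E, I) = 32 (a(E, I) = 1 - 1*(-31) = 1 + 31 = 32)
sqrt(8596 + a(221, 111)) = sqrt(8596 + 32) = sqrt(8628) = 2*sqrt(2157)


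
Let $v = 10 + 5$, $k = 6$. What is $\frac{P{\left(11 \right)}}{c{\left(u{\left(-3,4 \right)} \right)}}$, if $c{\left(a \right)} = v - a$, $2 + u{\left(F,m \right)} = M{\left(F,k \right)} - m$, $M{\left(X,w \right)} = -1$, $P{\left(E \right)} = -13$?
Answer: $- \frac{13}{22} \approx -0.59091$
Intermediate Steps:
$v = 15$
$u{\left(F,m \right)} = -3 - m$ ($u{\left(F,m \right)} = -2 - \left(1 + m\right) = -3 - m$)
$c{\left(a \right)} = 15 - a$
$\frac{P{\left(11 \right)}}{c{\left(u{\left(-3,4 \right)} \right)}} = - \frac{13}{15 - \left(-3 - 4\right)} = - \frac{13}{15 - -7} = - \frac{13}{15 + 7} = - \frac{13}{22}$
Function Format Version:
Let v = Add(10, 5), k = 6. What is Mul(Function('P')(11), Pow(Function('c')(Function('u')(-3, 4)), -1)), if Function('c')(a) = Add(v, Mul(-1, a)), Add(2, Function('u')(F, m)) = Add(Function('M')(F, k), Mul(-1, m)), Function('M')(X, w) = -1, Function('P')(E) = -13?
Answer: Rational(-13, 22) ≈ -0.59091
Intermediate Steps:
v = 15
Function('u')(F, m) = Add(-3, Mul(-1, m)) (Function('u')(F, m) = Add(-2, Add(-1, Mul(-1, m))) = Add(-3, Mul(-1, m)))
Function('c')(a) = Add(15, Mul(-1, a))
Mul(Function('P')(11), Pow(Function('c')(Function('u')(-3, 4)), -1)) = Mul(-13, Pow(Add(15, Mul(-1, Add(-3, Mul(-1, 4)))), -1)) = Mul(-13, Pow(Add(15, Mul(-1, Add(-3, -4))), -1)) = Mul(-13, Pow(Add(15, Mul(-1, -7)), -1)) = Mul(-13, Pow(Add(15, 7), -1)) = Mul(-13, Pow(22, -1)) = Mul(-13, Rational(1, 22)) = Rational(-13, 22)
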